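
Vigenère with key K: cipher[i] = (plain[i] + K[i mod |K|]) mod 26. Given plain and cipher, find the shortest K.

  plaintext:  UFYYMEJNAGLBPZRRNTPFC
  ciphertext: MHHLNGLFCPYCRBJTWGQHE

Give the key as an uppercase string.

  i= 0: M-U = 18 → S
  i= 1: H-F =  2 → C
  i= 2: H-Y =  9 → J
  i= 3: L-Y = 13 → N
  i= 4: N-M =  1 → B
  i= 5: G-E =  2 → C
  i= 6: L-J =  2 → C
  i= 7: F-N = 18 → S
  i= 8: C-A =  2 → C
  i= 9: P-G =  9 → J
  i=10: Y-L = 13 → N
  i=11: C-B =  1 → B
  i=12: R-P =  2 → C
  i=13: B-Z =  2 → C
  i=14: J-R = 18 → S
  i=15: T-R =  2 → C
  i=16: W-N =  9 → J
  i=17: G-T = 13 → N
  i=18: Q-P =  1 → B
  i=19: H-F =  2 → C
  i=20: E-C =  2 → C
  shifts repeat with period 7: SCJNBCC

SCJNBCC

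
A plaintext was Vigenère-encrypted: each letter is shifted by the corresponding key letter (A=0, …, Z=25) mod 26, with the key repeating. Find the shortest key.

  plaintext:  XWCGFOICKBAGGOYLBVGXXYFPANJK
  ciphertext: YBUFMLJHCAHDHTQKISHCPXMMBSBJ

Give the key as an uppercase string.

BFSZHX

  i= 0: Y-X =  1 → B
  i= 1: B-W =  5 → F
  i= 2: U-C = 18 → S
  i= 3: F-G = 25 → Z
  i= 4: M-F =  7 → H
  i= 5: L-O = 23 → X
  i= 6: J-I =  1 → B
  i= 7: H-C =  5 → F
  i= 8: C-K = 18 → S
  i= 9: A-B = 25 → Z
  i=10: H-A =  7 → H
  i=11: D-G = 23 → X
  i=12: H-G =  1 → B
  i=13: T-O =  5 → F
  i=14: Q-Y = 18 → S
  i=15: K-L = 25 → Z
  i=16: I-B =  7 → H
  i=17: S-V = 23 → X
  i=18: H-G =  1 → B
  i=19: C-X =  5 → F
  i=20: P-X = 18 → S
  i=21: X-Y = 25 → Z
  i=22: M-F =  7 → H
  i=23: M-P = 23 → X
  i=24: B-A =  1 → B
  i=25: S-N =  5 → F
  i=26: B-J = 18 → S
  i=27: J-K = 25 → Z
  shifts repeat with period 6: BFSZHX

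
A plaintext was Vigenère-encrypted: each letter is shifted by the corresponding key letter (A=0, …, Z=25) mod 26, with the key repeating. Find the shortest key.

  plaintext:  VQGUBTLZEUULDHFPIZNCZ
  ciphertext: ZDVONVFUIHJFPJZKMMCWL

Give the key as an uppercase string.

  i= 0: Z-V =  4 → E
  i= 1: D-Q = 13 → N
  i= 2: V-G = 15 → P
  i= 3: O-U = 20 → U
  i= 4: N-B = 12 → M
  i= 5: V-T =  2 → C
  i= 6: F-L = 20 → U
  i= 7: U-Z = 21 → V
  i= 8: I-E =  4 → E
  i= 9: H-U = 13 → N
  i=10: J-U = 15 → P
  i=11: F-L = 20 → U
  i=12: P-D = 12 → M
  i=13: J-H =  2 → C
  i=14: Z-F = 20 → U
  i=15: K-P = 21 → V
  i=16: M-I =  4 → E
  i=17: M-Z = 13 → N
  i=18: C-N = 15 → P
  i=19: W-C = 20 → U
  i=20: L-Z = 12 → M
  shifts repeat with period 8: ENPUMCUV

ENPUMCUV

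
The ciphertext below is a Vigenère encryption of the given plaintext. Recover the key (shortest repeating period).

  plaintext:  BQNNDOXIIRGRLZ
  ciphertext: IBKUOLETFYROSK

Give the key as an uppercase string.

  i= 0: I-B =  7 → H
  i= 1: B-Q = 11 → L
  i= 2: K-N = 23 → X
  i= 3: U-N =  7 → H
  i= 4: O-D = 11 → L
  i= 5: L-O = 23 → X
  i= 6: E-X =  7 → H
  i= 7: T-I = 11 → L
  i= 8: F-I = 23 → X
  i= 9: Y-R =  7 → H
  i=10: R-G = 11 → L
  i=11: O-R = 23 → X
  i=12: S-L =  7 → H
  i=13: K-Z = 11 → L
  shifts repeat with period 3: HLX

HLX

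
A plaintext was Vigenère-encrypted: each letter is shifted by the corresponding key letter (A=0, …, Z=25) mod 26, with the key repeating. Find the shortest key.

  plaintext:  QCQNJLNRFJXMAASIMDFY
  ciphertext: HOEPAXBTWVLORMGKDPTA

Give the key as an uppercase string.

  i= 0: H-Q = 17 → R
  i= 1: O-C = 12 → M
  i= 2: E-Q = 14 → O
  i= 3: P-N =  2 → C
  i= 4: A-J = 17 → R
  i= 5: X-L = 12 → M
  i= 6: B-N = 14 → O
  i= 7: T-R =  2 → C
  i= 8: W-F = 17 → R
  i= 9: V-J = 12 → M
  i=10: L-X = 14 → O
  i=11: O-M =  2 → C
  i=12: R-A = 17 → R
  i=13: M-A = 12 → M
  i=14: G-S = 14 → O
  i=15: K-I =  2 → C
  i=16: D-M = 17 → R
  i=17: P-D = 12 → M
  i=18: T-F = 14 → O
  i=19: A-Y =  2 → C
  shifts repeat with period 4: RMOC

RMOC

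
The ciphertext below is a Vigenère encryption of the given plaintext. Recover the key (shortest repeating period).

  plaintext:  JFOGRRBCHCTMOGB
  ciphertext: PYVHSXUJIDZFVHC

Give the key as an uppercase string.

  i= 0: P-J =  6 → G
  i= 1: Y-F = 19 → T
  i= 2: V-O =  7 → H
  i= 3: H-G =  1 → B
  i= 4: S-R =  1 → B
  i= 5: X-R =  6 → G
  i= 6: U-B = 19 → T
  i= 7: J-C =  7 → H
  i= 8: I-H =  1 → B
  i= 9: D-C =  1 → B
  i=10: Z-T =  6 → G
  i=11: F-M = 19 → T
  i=12: V-O =  7 → H
  i=13: H-G =  1 → B
  i=14: C-B =  1 → B
  shifts repeat with period 5: GTHBB

GTHBB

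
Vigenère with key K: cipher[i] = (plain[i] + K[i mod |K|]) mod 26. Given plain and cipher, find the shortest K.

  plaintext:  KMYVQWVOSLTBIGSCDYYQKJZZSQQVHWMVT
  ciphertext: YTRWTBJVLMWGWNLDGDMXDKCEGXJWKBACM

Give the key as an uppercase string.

  i= 0: Y-K = 14 → O
  i= 1: T-M =  7 → H
  i= 2: R-Y = 19 → T
  i= 3: W-V =  1 → B
  i= 4: T-Q =  3 → D
  i= 5: B-W =  5 → F
  i= 6: J-V = 14 → O
  i= 7: V-O =  7 → H
  i= 8: L-S = 19 → T
  i= 9: M-L =  1 → B
  i=10: W-T =  3 → D
  i=11: G-B =  5 → F
  i=12: W-I = 14 → O
  i=13: N-G =  7 → H
  i=14: L-S = 19 → T
  i=15: D-C =  1 → B
  i=16: G-D =  3 → D
  i=17: D-Y =  5 → F
  i=18: M-Y = 14 → O
  i=19: X-Q =  7 → H
  i=20: D-K = 19 → T
  i=21: K-J =  1 → B
  i=22: C-Z =  3 → D
  i=23: E-Z =  5 → F
  i=24: G-S = 14 → O
  i=25: X-Q =  7 → H
  i=26: J-Q = 19 → T
  i=27: W-V =  1 → B
  i=28: K-H =  3 → D
  i=29: B-W =  5 → F
  i=30: A-M = 14 → O
  i=31: C-V =  7 → H
  i=32: M-T = 19 → T
  shifts repeat with period 6: OHTBDF

OHTBDF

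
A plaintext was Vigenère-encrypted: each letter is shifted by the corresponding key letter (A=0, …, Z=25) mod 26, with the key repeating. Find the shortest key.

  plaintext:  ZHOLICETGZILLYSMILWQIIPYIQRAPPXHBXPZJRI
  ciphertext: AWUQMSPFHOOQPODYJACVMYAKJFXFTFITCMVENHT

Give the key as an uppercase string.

  i= 0: A-Z =  1 → B
  i= 1: W-H = 15 → P
  i= 2: U-O =  6 → G
  i= 3: Q-L =  5 → F
  i= 4: M-I =  4 → E
  i= 5: S-C = 16 → Q
  i= 6: P-E = 11 → L
  i= 7: F-T = 12 → M
  i= 8: H-G =  1 → B
  i= 9: O-Z = 15 → P
  i=10: O-I =  6 → G
  i=11: Q-L =  5 → F
  i=12: P-L =  4 → E
  i=13: O-Y = 16 → Q
  i=14: D-S = 11 → L
  i=15: Y-M = 12 → M
  i=16: J-I =  1 → B
  i=17: A-L = 15 → P
  i=18: C-W =  6 → G
  i=19: V-Q =  5 → F
  i=20: M-I =  4 → E
  i=21: Y-I = 16 → Q
  i=22: A-P = 11 → L
  i=23: K-Y = 12 → M
  i=24: J-I =  1 → B
  i=25: F-Q = 15 → P
  i=26: X-R =  6 → G
  i=27: F-A =  5 → F
  i=28: T-P =  4 → E
  i=29: F-P = 16 → Q
  i=30: I-X = 11 → L
  i=31: T-H = 12 → M
  i=32: C-B =  1 → B
  i=33: M-X = 15 → P
  i=34: V-P =  6 → G
  i=35: E-Z =  5 → F
  i=36: N-J =  4 → E
  i=37: H-R = 16 → Q
  i=38: T-I = 11 → L
  shifts repeat with period 8: BPGFEQLM

BPGFEQLM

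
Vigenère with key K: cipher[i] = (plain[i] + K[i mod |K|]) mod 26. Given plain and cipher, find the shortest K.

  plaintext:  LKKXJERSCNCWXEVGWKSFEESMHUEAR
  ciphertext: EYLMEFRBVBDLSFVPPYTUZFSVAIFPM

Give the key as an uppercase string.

  i= 0: E-L = 19 → T
  i= 1: Y-K = 14 → O
  i= 2: L-K =  1 → B
  i= 3: M-X = 15 → P
  i= 4: E-J = 21 → V
  i= 5: F-E =  1 → B
  i= 6: R-R =  0 → A
  i= 7: B-S =  9 → J
  i= 8: V-C = 19 → T
  i= 9: B-N = 14 → O
  i=10: D-C =  1 → B
  i=11: L-W = 15 → P
  i=12: S-X = 21 → V
  i=13: F-E =  1 → B
  i=14: V-V =  0 → A
  i=15: P-G =  9 → J
  i=16: P-W = 19 → T
  i=17: Y-K = 14 → O
  i=18: T-S =  1 → B
  i=19: U-F = 15 → P
  i=20: Z-E = 21 → V
  i=21: F-E =  1 → B
  i=22: S-S =  0 → A
  i=23: V-M =  9 → J
  i=24: A-H = 19 → T
  i=25: I-U = 14 → O
  i=26: F-E =  1 → B
  i=27: P-A = 15 → P
  i=28: M-R = 21 → V
  shifts repeat with period 8: TOBPVBAJ

TOBPVBAJ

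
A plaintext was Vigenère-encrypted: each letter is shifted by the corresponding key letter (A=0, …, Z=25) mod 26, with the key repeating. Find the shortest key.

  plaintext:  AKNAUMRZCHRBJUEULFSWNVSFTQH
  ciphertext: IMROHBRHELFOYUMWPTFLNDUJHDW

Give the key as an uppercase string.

ICEONPA

  i= 0: I-A =  8 → I
  i= 1: M-K =  2 → C
  i= 2: R-N =  4 → E
  i= 3: O-A = 14 → O
  i= 4: H-U = 13 → N
  i= 5: B-M = 15 → P
  i= 6: R-R =  0 → A
  i= 7: H-Z =  8 → I
  i= 8: E-C =  2 → C
  i= 9: L-H =  4 → E
  i=10: F-R = 14 → O
  i=11: O-B = 13 → N
  i=12: Y-J = 15 → P
  i=13: U-U =  0 → A
  i=14: M-E =  8 → I
  i=15: W-U =  2 → C
  i=16: P-L =  4 → E
  i=17: T-F = 14 → O
  i=18: F-S = 13 → N
  i=19: L-W = 15 → P
  i=20: N-N =  0 → A
  i=21: D-V =  8 → I
  i=22: U-S =  2 → C
  i=23: J-F =  4 → E
  i=24: H-T = 14 → O
  i=25: D-Q = 13 → N
  i=26: W-H = 15 → P
  shifts repeat with period 7: ICEONPA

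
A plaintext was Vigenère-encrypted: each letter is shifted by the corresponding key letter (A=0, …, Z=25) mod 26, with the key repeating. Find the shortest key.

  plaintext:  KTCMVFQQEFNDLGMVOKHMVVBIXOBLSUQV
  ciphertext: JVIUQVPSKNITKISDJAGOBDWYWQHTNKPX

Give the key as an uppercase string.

  i= 0: J-K = 25 → Z
  i= 1: V-T =  2 → C
  i= 2: I-C =  6 → G
  i= 3: U-M =  8 → I
  i= 4: Q-V = 21 → V
  i= 5: V-F = 16 → Q
  i= 6: P-Q = 25 → Z
  i= 7: S-Q =  2 → C
  i= 8: K-E =  6 → G
  i= 9: N-F =  8 → I
  i=10: I-N = 21 → V
  i=11: T-D = 16 → Q
  i=12: K-L = 25 → Z
  i=13: I-G =  2 → C
  i=14: S-M =  6 → G
  i=15: D-V =  8 → I
  i=16: J-O = 21 → V
  i=17: A-K = 16 → Q
  i=18: G-H = 25 → Z
  i=19: O-M =  2 → C
  i=20: B-V =  6 → G
  i=21: D-V =  8 → I
  i=22: W-B = 21 → V
  i=23: Y-I = 16 → Q
  i=24: W-X = 25 → Z
  i=25: Q-O =  2 → C
  i=26: H-B =  6 → G
  i=27: T-L =  8 → I
  i=28: N-S = 21 → V
  i=29: K-U = 16 → Q
  i=30: P-Q = 25 → Z
  i=31: X-V =  2 → C
  shifts repeat with period 6: ZCGIVQ

ZCGIVQ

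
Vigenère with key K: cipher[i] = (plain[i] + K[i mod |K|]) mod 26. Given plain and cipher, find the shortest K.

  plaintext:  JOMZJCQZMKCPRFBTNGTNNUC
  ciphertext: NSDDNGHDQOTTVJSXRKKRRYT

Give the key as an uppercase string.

EERE

  i= 0: N-J =  4 → E
  i= 1: S-O =  4 → E
  i= 2: D-M = 17 → R
  i= 3: D-Z =  4 → E
  i= 4: N-J =  4 → E
  i= 5: G-C =  4 → E
  i= 6: H-Q = 17 → R
  i= 7: D-Z =  4 → E
  i= 8: Q-M =  4 → E
  i= 9: O-K =  4 → E
  i=10: T-C = 17 → R
  i=11: T-P =  4 → E
  i=12: V-R =  4 → E
  i=13: J-F =  4 → E
  i=14: S-B = 17 → R
  i=15: X-T =  4 → E
  i=16: R-N =  4 → E
  i=17: K-G =  4 → E
  i=18: K-T = 17 → R
  i=19: R-N =  4 → E
  i=20: R-N =  4 → E
  i=21: Y-U =  4 → E
  i=22: T-C = 17 → R
  shifts repeat with period 4: EERE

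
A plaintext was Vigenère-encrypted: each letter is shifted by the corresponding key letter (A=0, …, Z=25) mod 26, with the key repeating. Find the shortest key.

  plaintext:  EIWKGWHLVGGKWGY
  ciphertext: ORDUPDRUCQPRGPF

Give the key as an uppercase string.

  i= 0: O-E = 10 → K
  i= 1: R-I =  9 → J
  i= 2: D-W =  7 → H
  i= 3: U-K = 10 → K
  i= 4: P-G =  9 → J
  i= 5: D-W =  7 → H
  i= 6: R-H = 10 → K
  i= 7: U-L =  9 → J
  i= 8: C-V =  7 → H
  i= 9: Q-G = 10 → K
  i=10: P-G =  9 → J
  i=11: R-K =  7 → H
  i=12: G-W = 10 → K
  i=13: P-G =  9 → J
  i=14: F-Y =  7 → H
  shifts repeat with period 3: KJH

KJH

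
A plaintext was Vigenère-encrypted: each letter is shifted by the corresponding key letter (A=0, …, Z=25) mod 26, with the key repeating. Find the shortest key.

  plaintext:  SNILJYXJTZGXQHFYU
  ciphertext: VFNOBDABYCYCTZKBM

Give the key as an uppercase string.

DSF

  i= 0: V-S =  3 → D
  i= 1: F-N = 18 → S
  i= 2: N-I =  5 → F
  i= 3: O-L =  3 → D
  i= 4: B-J = 18 → S
  i= 5: D-Y =  5 → F
  i= 6: A-X =  3 → D
  i= 7: B-J = 18 → S
  i= 8: Y-T =  5 → F
  i= 9: C-Z =  3 → D
  i=10: Y-G = 18 → S
  i=11: C-X =  5 → F
  i=12: T-Q =  3 → D
  i=13: Z-H = 18 → S
  i=14: K-F =  5 → F
  i=15: B-Y =  3 → D
  i=16: M-U = 18 → S
  shifts repeat with period 3: DSF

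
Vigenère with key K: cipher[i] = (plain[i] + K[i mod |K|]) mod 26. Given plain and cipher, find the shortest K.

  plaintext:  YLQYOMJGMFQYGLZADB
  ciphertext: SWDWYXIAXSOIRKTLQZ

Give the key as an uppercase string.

ULNYKLZ

  i= 0: S-Y = 20 → U
  i= 1: W-L = 11 → L
  i= 2: D-Q = 13 → N
  i= 3: W-Y = 24 → Y
  i= 4: Y-O = 10 → K
  i= 5: X-M = 11 → L
  i= 6: I-J = 25 → Z
  i= 7: A-G = 20 → U
  i= 8: X-M = 11 → L
  i= 9: S-F = 13 → N
  i=10: O-Q = 24 → Y
  i=11: I-Y = 10 → K
  i=12: R-G = 11 → L
  i=13: K-L = 25 → Z
  i=14: T-Z = 20 → U
  i=15: L-A = 11 → L
  i=16: Q-D = 13 → N
  i=17: Z-B = 24 → Y
  shifts repeat with period 7: ULNYKLZ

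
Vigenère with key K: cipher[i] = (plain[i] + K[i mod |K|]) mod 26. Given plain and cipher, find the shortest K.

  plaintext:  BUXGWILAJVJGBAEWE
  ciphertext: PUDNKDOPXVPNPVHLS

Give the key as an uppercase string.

  i= 0: P-B = 14 → O
  i= 1: U-U =  0 → A
  i= 2: D-X =  6 → G
  i= 3: N-G =  7 → H
  i= 4: K-W = 14 → O
  i= 5: D-I = 21 → V
  i= 6: O-L =  3 → D
  i= 7: P-A = 15 → P
  i= 8: X-J = 14 → O
  i= 9: V-V =  0 → A
  i=10: P-J =  6 → G
  i=11: N-G =  7 → H
  i=12: P-B = 14 → O
  i=13: V-A = 21 → V
  i=14: H-E =  3 → D
  i=15: L-W = 15 → P
  i=16: S-E = 14 → O
  shifts repeat with period 8: OAGHOVDP

OAGHOVDP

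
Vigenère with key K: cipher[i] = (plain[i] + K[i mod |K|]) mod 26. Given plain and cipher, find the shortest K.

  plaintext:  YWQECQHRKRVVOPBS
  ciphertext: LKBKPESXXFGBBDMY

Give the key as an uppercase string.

NOLG

  i= 0: L-Y = 13 → N
  i= 1: K-W = 14 → O
  i= 2: B-Q = 11 → L
  i= 3: K-E =  6 → G
  i= 4: P-C = 13 → N
  i= 5: E-Q = 14 → O
  i= 6: S-H = 11 → L
  i= 7: X-R =  6 → G
  i= 8: X-K = 13 → N
  i= 9: F-R = 14 → O
  i=10: G-V = 11 → L
  i=11: B-V =  6 → G
  i=12: B-O = 13 → N
  i=13: D-P = 14 → O
  i=14: M-B = 11 → L
  i=15: Y-S =  6 → G
  shifts repeat with period 4: NOLG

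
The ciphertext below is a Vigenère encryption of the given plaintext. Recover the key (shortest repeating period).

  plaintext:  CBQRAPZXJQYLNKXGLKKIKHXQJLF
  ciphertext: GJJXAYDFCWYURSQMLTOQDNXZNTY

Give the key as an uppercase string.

EITGAJ

  i= 0: G-C =  4 → E
  i= 1: J-B =  8 → I
  i= 2: J-Q = 19 → T
  i= 3: X-R =  6 → G
  i= 4: A-A =  0 → A
  i= 5: Y-P =  9 → J
  i= 6: D-Z =  4 → E
  i= 7: F-X =  8 → I
  i= 8: C-J = 19 → T
  i= 9: W-Q =  6 → G
  i=10: Y-Y =  0 → A
  i=11: U-L =  9 → J
  i=12: R-N =  4 → E
  i=13: S-K =  8 → I
  i=14: Q-X = 19 → T
  i=15: M-G =  6 → G
  i=16: L-L =  0 → A
  i=17: T-K =  9 → J
  i=18: O-K =  4 → E
  i=19: Q-I =  8 → I
  i=20: D-K = 19 → T
  i=21: N-H =  6 → G
  i=22: X-X =  0 → A
  i=23: Z-Q =  9 → J
  i=24: N-J =  4 → E
  i=25: T-L =  8 → I
  i=26: Y-F = 19 → T
  shifts repeat with period 6: EITGAJ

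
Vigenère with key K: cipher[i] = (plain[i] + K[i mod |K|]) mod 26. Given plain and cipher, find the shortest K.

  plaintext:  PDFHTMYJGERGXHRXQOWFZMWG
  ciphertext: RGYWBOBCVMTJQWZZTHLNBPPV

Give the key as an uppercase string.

CDTPI

  i= 0: R-P =  2 → C
  i= 1: G-D =  3 → D
  i= 2: Y-F = 19 → T
  i= 3: W-H = 15 → P
  i= 4: B-T =  8 → I
  i= 5: O-M =  2 → C
  i= 6: B-Y =  3 → D
  i= 7: C-J = 19 → T
  i= 8: V-G = 15 → P
  i= 9: M-E =  8 → I
  i=10: T-R =  2 → C
  i=11: J-G =  3 → D
  i=12: Q-X = 19 → T
  i=13: W-H = 15 → P
  i=14: Z-R =  8 → I
  i=15: Z-X =  2 → C
  i=16: T-Q =  3 → D
  i=17: H-O = 19 → T
  i=18: L-W = 15 → P
  i=19: N-F =  8 → I
  i=20: B-Z =  2 → C
  i=21: P-M =  3 → D
  i=22: P-W = 19 → T
  i=23: V-G = 15 → P
  shifts repeat with period 5: CDTPI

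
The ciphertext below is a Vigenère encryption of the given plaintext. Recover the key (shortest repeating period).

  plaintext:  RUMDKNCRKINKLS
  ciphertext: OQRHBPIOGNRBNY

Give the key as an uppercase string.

  i= 0: O-R = 23 → X
  i= 1: Q-U = 22 → W
  i= 2: R-M =  5 → F
  i= 3: H-D =  4 → E
  i= 4: B-K = 17 → R
  i= 5: P-N =  2 → C
  i= 6: I-C =  6 → G
  i= 7: O-R = 23 → X
  i= 8: G-K = 22 → W
  i= 9: N-I =  5 → F
  i=10: R-N =  4 → E
  i=11: B-K = 17 → R
  i=12: N-L =  2 → C
  i=13: Y-S =  6 → G
  shifts repeat with period 7: XWFERCG

XWFERCG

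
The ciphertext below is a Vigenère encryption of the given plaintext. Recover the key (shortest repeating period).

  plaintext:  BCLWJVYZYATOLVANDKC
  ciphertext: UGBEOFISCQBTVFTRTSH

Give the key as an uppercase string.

TEQIFKK

  i= 0: U-B = 19 → T
  i= 1: G-C =  4 → E
  i= 2: B-L = 16 → Q
  i= 3: E-W =  8 → I
  i= 4: O-J =  5 → F
  i= 5: F-V = 10 → K
  i= 6: I-Y = 10 → K
  i= 7: S-Z = 19 → T
  i= 8: C-Y =  4 → E
  i= 9: Q-A = 16 → Q
  i=10: B-T =  8 → I
  i=11: T-O =  5 → F
  i=12: V-L = 10 → K
  i=13: F-V = 10 → K
  i=14: T-A = 19 → T
  i=15: R-N =  4 → E
  i=16: T-D = 16 → Q
  i=17: S-K =  8 → I
  i=18: H-C =  5 → F
  shifts repeat with period 7: TEQIFKK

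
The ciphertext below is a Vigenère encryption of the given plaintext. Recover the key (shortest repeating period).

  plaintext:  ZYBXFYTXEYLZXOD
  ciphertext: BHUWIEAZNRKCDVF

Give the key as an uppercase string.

CJTZDGH

  i= 0: B-Z =  2 → C
  i= 1: H-Y =  9 → J
  i= 2: U-B = 19 → T
  i= 3: W-X = 25 → Z
  i= 4: I-F =  3 → D
  i= 5: E-Y =  6 → G
  i= 6: A-T =  7 → H
  i= 7: Z-X =  2 → C
  i= 8: N-E =  9 → J
  i= 9: R-Y = 19 → T
  i=10: K-L = 25 → Z
  i=11: C-Z =  3 → D
  i=12: D-X =  6 → G
  i=13: V-O =  7 → H
  i=14: F-D =  2 → C
  shifts repeat with period 7: CJTZDGH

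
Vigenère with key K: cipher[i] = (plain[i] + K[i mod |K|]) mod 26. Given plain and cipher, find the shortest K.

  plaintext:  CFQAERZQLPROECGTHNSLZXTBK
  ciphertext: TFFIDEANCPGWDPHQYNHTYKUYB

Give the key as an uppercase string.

  i= 0: T-C = 17 → R
  i= 1: F-F =  0 → A
  i= 2: F-Q = 15 → P
  i= 3: I-A =  8 → I
  i= 4: D-E = 25 → Z
  i= 5: E-R = 13 → N
  i= 6: A-Z =  1 → B
  i= 7: N-Q = 23 → X
  i= 8: C-L = 17 → R
  i= 9: P-P =  0 → A
  i=10: G-R = 15 → P
  i=11: W-O =  8 → I
  i=12: D-E = 25 → Z
  i=13: P-C = 13 → N
  i=14: H-G =  1 → B
  i=15: Q-T = 23 → X
  i=16: Y-H = 17 → R
  i=17: N-N =  0 → A
  i=18: H-S = 15 → P
  i=19: T-L =  8 → I
  i=20: Y-Z = 25 → Z
  i=21: K-X = 13 → N
  i=22: U-T =  1 → B
  i=23: Y-B = 23 → X
  i=24: B-K = 17 → R
  shifts repeat with period 8: RAPIZNBX

RAPIZNBX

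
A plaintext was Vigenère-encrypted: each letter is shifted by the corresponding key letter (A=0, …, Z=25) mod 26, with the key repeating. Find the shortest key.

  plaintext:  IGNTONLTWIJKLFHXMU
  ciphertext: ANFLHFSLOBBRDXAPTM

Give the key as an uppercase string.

  i= 0: A-I = 18 → S
  i= 1: N-G =  7 → H
  i= 2: F-N = 18 → S
  i= 3: L-T = 18 → S
  i= 4: H-O = 19 → T
  i= 5: F-N = 18 → S
  i= 6: S-L =  7 → H
  i= 7: L-T = 18 → S
  i= 8: O-W = 18 → S
  i= 9: B-I = 19 → T
  i=10: B-J = 18 → S
  i=11: R-K =  7 → H
  i=12: D-L = 18 → S
  i=13: X-F = 18 → S
  i=14: A-H = 19 → T
  i=15: P-X = 18 → S
  i=16: T-M =  7 → H
  i=17: M-U = 18 → S
  shifts repeat with period 5: SHSST

SHSST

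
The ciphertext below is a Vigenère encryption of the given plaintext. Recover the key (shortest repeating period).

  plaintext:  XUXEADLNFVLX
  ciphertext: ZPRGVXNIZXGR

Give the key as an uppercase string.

CVU

  i= 0: Z-X =  2 → C
  i= 1: P-U = 21 → V
  i= 2: R-X = 20 → U
  i= 3: G-E =  2 → C
  i= 4: V-A = 21 → V
  i= 5: X-D = 20 → U
  i= 6: N-L =  2 → C
  i= 7: I-N = 21 → V
  i= 8: Z-F = 20 → U
  i= 9: X-V =  2 → C
  i=10: G-L = 21 → V
  i=11: R-X = 20 → U
  shifts repeat with period 3: CVU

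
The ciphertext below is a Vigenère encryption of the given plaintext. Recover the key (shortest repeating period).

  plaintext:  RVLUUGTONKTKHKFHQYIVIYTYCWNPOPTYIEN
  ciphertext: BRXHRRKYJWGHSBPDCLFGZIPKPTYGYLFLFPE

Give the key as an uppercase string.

KWMNXLR

  i= 0: B-R = 10 → K
  i= 1: R-V = 22 → W
  i= 2: X-L = 12 → M
  i= 3: H-U = 13 → N
  i= 4: R-U = 23 → X
  i= 5: R-G = 11 → L
  i= 6: K-T = 17 → R
  i= 7: Y-O = 10 → K
  i= 8: J-N = 22 → W
  i= 9: W-K = 12 → M
  i=10: G-T = 13 → N
  i=11: H-K = 23 → X
  i=12: S-H = 11 → L
  i=13: B-K = 17 → R
  i=14: P-F = 10 → K
  i=15: D-H = 22 → W
  i=16: C-Q = 12 → M
  i=17: L-Y = 13 → N
  i=18: F-I = 23 → X
  i=19: G-V = 11 → L
  i=20: Z-I = 17 → R
  i=21: I-Y = 10 → K
  i=22: P-T = 22 → W
  i=23: K-Y = 12 → M
  i=24: P-C = 13 → N
  i=25: T-W = 23 → X
  i=26: Y-N = 11 → L
  i=27: G-P = 17 → R
  i=28: Y-O = 10 → K
  i=29: L-P = 22 → W
  i=30: F-T = 12 → M
  i=31: L-Y = 13 → N
  i=32: F-I = 23 → X
  i=33: P-E = 11 → L
  i=34: E-N = 17 → R
  shifts repeat with period 7: KWMNXLR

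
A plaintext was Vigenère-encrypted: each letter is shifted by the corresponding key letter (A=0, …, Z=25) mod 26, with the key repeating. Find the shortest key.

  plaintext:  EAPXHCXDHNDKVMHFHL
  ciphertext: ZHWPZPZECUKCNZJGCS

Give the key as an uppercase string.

VHHSSNCB

  i= 0: Z-E = 21 → V
  i= 1: H-A =  7 → H
  i= 2: W-P =  7 → H
  i= 3: P-X = 18 → S
  i= 4: Z-H = 18 → S
  i= 5: P-C = 13 → N
  i= 6: Z-X =  2 → C
  i= 7: E-D =  1 → B
  i= 8: C-H = 21 → V
  i= 9: U-N =  7 → H
  i=10: K-D =  7 → H
  i=11: C-K = 18 → S
  i=12: N-V = 18 → S
  i=13: Z-M = 13 → N
  i=14: J-H =  2 → C
  i=15: G-F =  1 → B
  i=16: C-H = 21 → V
  i=17: S-L =  7 → H
  shifts repeat with period 8: VHHSSNCB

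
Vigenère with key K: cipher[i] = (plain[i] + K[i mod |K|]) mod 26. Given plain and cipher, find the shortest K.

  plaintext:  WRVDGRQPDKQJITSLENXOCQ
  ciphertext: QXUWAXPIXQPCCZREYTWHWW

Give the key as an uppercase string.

UGZT

  i= 0: Q-W = 20 → U
  i= 1: X-R =  6 → G
  i= 2: U-V = 25 → Z
  i= 3: W-D = 19 → T
  i= 4: A-G = 20 → U
  i= 5: X-R =  6 → G
  i= 6: P-Q = 25 → Z
  i= 7: I-P = 19 → T
  i= 8: X-D = 20 → U
  i= 9: Q-K =  6 → G
  i=10: P-Q = 25 → Z
  i=11: C-J = 19 → T
  i=12: C-I = 20 → U
  i=13: Z-T =  6 → G
  i=14: R-S = 25 → Z
  i=15: E-L = 19 → T
  i=16: Y-E = 20 → U
  i=17: T-N =  6 → G
  i=18: W-X = 25 → Z
  i=19: H-O = 19 → T
  i=20: W-C = 20 → U
  i=21: W-Q =  6 → G
  shifts repeat with period 4: UGZT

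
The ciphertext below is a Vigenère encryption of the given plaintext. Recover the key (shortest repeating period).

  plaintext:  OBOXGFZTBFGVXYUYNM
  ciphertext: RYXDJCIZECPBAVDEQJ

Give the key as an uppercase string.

DXJG

  i= 0: R-O =  3 → D
  i= 1: Y-B = 23 → X
  i= 2: X-O =  9 → J
  i= 3: D-X =  6 → G
  i= 4: J-G =  3 → D
  i= 5: C-F = 23 → X
  i= 6: I-Z =  9 → J
  i= 7: Z-T =  6 → G
  i= 8: E-B =  3 → D
  i= 9: C-F = 23 → X
  i=10: P-G =  9 → J
  i=11: B-V =  6 → G
  i=12: A-X =  3 → D
  i=13: V-Y = 23 → X
  i=14: D-U =  9 → J
  i=15: E-Y =  6 → G
  i=16: Q-N =  3 → D
  i=17: J-M = 23 → X
  shifts repeat with period 4: DXJG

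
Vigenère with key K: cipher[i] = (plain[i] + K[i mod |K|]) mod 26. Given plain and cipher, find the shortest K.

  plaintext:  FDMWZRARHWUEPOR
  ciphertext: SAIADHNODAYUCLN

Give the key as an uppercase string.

NXWEEQ

  i= 0: S-F = 13 → N
  i= 1: A-D = 23 → X
  i= 2: I-M = 22 → W
  i= 3: A-W =  4 → E
  i= 4: D-Z =  4 → E
  i= 5: H-R = 16 → Q
  i= 6: N-A = 13 → N
  i= 7: O-R = 23 → X
  i= 8: D-H = 22 → W
  i= 9: A-W =  4 → E
  i=10: Y-U =  4 → E
  i=11: U-E = 16 → Q
  i=12: C-P = 13 → N
  i=13: L-O = 23 → X
  i=14: N-R = 22 → W
  shifts repeat with period 6: NXWEEQ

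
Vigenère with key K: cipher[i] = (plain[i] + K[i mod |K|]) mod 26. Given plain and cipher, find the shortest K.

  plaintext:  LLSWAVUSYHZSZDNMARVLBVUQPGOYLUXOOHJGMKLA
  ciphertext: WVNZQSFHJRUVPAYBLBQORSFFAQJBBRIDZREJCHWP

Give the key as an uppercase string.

LKVDQXLP

  i= 0: W-L = 11 → L
  i= 1: V-L = 10 → K
  i= 2: N-S = 21 → V
  i= 3: Z-W =  3 → D
  i= 4: Q-A = 16 → Q
  i= 5: S-V = 23 → X
  i= 6: F-U = 11 → L
  i= 7: H-S = 15 → P
  i= 8: J-Y = 11 → L
  i= 9: R-H = 10 → K
  i=10: U-Z = 21 → V
  i=11: V-S =  3 → D
  i=12: P-Z = 16 → Q
  i=13: A-D = 23 → X
  i=14: Y-N = 11 → L
  i=15: B-M = 15 → P
  i=16: L-A = 11 → L
  i=17: B-R = 10 → K
  i=18: Q-V = 21 → V
  i=19: O-L =  3 → D
  i=20: R-B = 16 → Q
  i=21: S-V = 23 → X
  i=22: F-U = 11 → L
  i=23: F-Q = 15 → P
  i=24: A-P = 11 → L
  i=25: Q-G = 10 → K
  i=26: J-O = 21 → V
  i=27: B-Y =  3 → D
  i=28: B-L = 16 → Q
  i=29: R-U = 23 → X
  i=30: I-X = 11 → L
  i=31: D-O = 15 → P
  i=32: Z-O = 11 → L
  i=33: R-H = 10 → K
  i=34: E-J = 21 → V
  i=35: J-G =  3 → D
  i=36: C-M = 16 → Q
  i=37: H-K = 23 → X
  i=38: W-L = 11 → L
  i=39: P-A = 15 → P
  shifts repeat with period 8: LKVDQXLP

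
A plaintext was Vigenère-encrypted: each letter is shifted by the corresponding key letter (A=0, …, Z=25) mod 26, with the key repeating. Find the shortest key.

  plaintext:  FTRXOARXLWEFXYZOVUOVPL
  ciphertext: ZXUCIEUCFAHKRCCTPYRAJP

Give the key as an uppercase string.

  i= 0: Z-F = 20 → U
  i= 1: X-T =  4 → E
  i= 2: U-R =  3 → D
  i= 3: C-X =  5 → F
  i= 4: I-O = 20 → U
  i= 5: E-A =  4 → E
  i= 6: U-R =  3 → D
  i= 7: C-X =  5 → F
  i= 8: F-L = 20 → U
  i= 9: A-W =  4 → E
  i=10: H-E =  3 → D
  i=11: K-F =  5 → F
  i=12: R-X = 20 → U
  i=13: C-Y =  4 → E
  i=14: C-Z =  3 → D
  i=15: T-O =  5 → F
  i=16: P-V = 20 → U
  i=17: Y-U =  4 → E
  i=18: R-O =  3 → D
  i=19: A-V =  5 → F
  i=20: J-P = 20 → U
  i=21: P-L =  4 → E
  shifts repeat with period 4: UEDF

UEDF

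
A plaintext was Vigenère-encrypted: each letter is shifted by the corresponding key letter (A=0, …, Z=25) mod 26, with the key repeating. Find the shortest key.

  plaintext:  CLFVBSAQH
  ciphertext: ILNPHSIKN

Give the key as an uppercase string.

  i= 0: I-C =  6 → G
  i= 1: L-L =  0 → A
  i= 2: N-F =  8 → I
  i= 3: P-V = 20 → U
  i= 4: H-B =  6 → G
  i= 5: S-S =  0 → A
  i= 6: I-A =  8 → I
  i= 7: K-Q = 20 → U
  i= 8: N-H =  6 → G
  shifts repeat with period 4: GAIU

GAIU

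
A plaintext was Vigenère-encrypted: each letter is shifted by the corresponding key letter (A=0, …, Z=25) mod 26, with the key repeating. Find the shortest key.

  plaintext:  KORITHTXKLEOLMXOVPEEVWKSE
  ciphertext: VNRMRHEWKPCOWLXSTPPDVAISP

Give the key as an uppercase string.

  i= 0: V-K = 11 → L
  i= 1: N-O = 25 → Z
  i= 2: R-R =  0 → A
  i= 3: M-I =  4 → E
  i= 4: R-T = 24 → Y
  i= 5: H-H =  0 → A
  i= 6: E-T = 11 → L
  i= 7: W-X = 25 → Z
  i= 8: K-K =  0 → A
  i= 9: P-L =  4 → E
  i=10: C-E = 24 → Y
  i=11: O-O =  0 → A
  i=12: W-L = 11 → L
  i=13: L-M = 25 → Z
  i=14: X-X =  0 → A
  i=15: S-O =  4 → E
  i=16: T-V = 24 → Y
  i=17: P-P =  0 → A
  i=18: P-E = 11 → L
  i=19: D-E = 25 → Z
  i=20: V-V =  0 → A
  i=21: A-W =  4 → E
  i=22: I-K = 24 → Y
  i=23: S-S =  0 → A
  i=24: P-E = 11 → L
  shifts repeat with period 6: LZAEYA

LZAEYA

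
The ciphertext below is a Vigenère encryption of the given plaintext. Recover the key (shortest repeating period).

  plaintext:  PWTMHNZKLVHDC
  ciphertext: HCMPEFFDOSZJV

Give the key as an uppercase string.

SGTDX

  i= 0: H-P = 18 → S
  i= 1: C-W =  6 → G
  i= 2: M-T = 19 → T
  i= 3: P-M =  3 → D
  i= 4: E-H = 23 → X
  i= 5: F-N = 18 → S
  i= 6: F-Z =  6 → G
  i= 7: D-K = 19 → T
  i= 8: O-L =  3 → D
  i= 9: S-V = 23 → X
  i=10: Z-H = 18 → S
  i=11: J-D =  6 → G
  i=12: V-C = 19 → T
  shifts repeat with period 5: SGTDX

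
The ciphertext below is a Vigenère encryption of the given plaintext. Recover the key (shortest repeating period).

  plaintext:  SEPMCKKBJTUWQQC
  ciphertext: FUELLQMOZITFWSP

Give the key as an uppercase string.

  i= 0: F-S = 13 → N
  i= 1: U-E = 16 → Q
  i= 2: E-P = 15 → P
  i= 3: L-M = 25 → Z
  i= 4: L-C =  9 → J
  i= 5: Q-K =  6 → G
  i= 6: M-K =  2 → C
  i= 7: O-B = 13 → N
  i= 8: Z-J = 16 → Q
  i= 9: I-T = 15 → P
  i=10: T-U = 25 → Z
  i=11: F-W =  9 → J
  i=12: W-Q =  6 → G
  i=13: S-Q =  2 → C
  i=14: P-C = 13 → N
  shifts repeat with period 7: NQPZJGC

NQPZJGC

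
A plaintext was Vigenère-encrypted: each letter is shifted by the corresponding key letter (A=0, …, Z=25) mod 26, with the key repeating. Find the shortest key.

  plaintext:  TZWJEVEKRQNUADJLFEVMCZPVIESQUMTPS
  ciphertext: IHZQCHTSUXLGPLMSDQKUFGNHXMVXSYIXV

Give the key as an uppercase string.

PIDHYM

  i= 0: I-T = 15 → P
  i= 1: H-Z =  8 → I
  i= 2: Z-W =  3 → D
  i= 3: Q-J =  7 → H
  i= 4: C-E = 24 → Y
  i= 5: H-V = 12 → M
  i= 6: T-E = 15 → P
  i= 7: S-K =  8 → I
  i= 8: U-R =  3 → D
  i= 9: X-Q =  7 → H
  i=10: L-N = 24 → Y
  i=11: G-U = 12 → M
  i=12: P-A = 15 → P
  i=13: L-D =  8 → I
  i=14: M-J =  3 → D
  i=15: S-L =  7 → H
  i=16: D-F = 24 → Y
  i=17: Q-E = 12 → M
  i=18: K-V = 15 → P
  i=19: U-M =  8 → I
  i=20: F-C =  3 → D
  i=21: G-Z =  7 → H
  i=22: N-P = 24 → Y
  i=23: H-V = 12 → M
  i=24: X-I = 15 → P
  i=25: M-E =  8 → I
  i=26: V-S =  3 → D
  i=27: X-Q =  7 → H
  i=28: S-U = 24 → Y
  i=29: Y-M = 12 → M
  i=30: I-T = 15 → P
  i=31: X-P =  8 → I
  i=32: V-S =  3 → D
  shifts repeat with period 6: PIDHYM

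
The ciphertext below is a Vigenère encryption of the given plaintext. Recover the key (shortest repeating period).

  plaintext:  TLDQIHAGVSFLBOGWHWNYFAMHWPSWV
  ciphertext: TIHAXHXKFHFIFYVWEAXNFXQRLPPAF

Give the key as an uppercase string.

AXEKP

  i= 0: T-T =  0 → A
  i= 1: I-L = 23 → X
  i= 2: H-D =  4 → E
  i= 3: A-Q = 10 → K
  i= 4: X-I = 15 → P
  i= 5: H-H =  0 → A
  i= 6: X-A = 23 → X
  i= 7: K-G =  4 → E
  i= 8: F-V = 10 → K
  i= 9: H-S = 15 → P
  i=10: F-F =  0 → A
  i=11: I-L = 23 → X
  i=12: F-B =  4 → E
  i=13: Y-O = 10 → K
  i=14: V-G = 15 → P
  i=15: W-W =  0 → A
  i=16: E-H = 23 → X
  i=17: A-W =  4 → E
  i=18: X-N = 10 → K
  i=19: N-Y = 15 → P
  i=20: F-F =  0 → A
  i=21: X-A = 23 → X
  i=22: Q-M =  4 → E
  i=23: R-H = 10 → K
  i=24: L-W = 15 → P
  i=25: P-P =  0 → A
  i=26: P-S = 23 → X
  i=27: A-W =  4 → E
  i=28: F-V = 10 → K
  shifts repeat with period 5: AXEKP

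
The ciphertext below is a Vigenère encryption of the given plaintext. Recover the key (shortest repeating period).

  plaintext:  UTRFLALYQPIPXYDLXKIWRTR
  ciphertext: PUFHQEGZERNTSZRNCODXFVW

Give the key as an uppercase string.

  i= 0: P-U = 21 → V
  i= 1: U-T =  1 → B
  i= 2: F-R = 14 → O
  i= 3: H-F =  2 → C
  i= 4: Q-L =  5 → F
  i= 5: E-A =  4 → E
  i= 6: G-L = 21 → V
  i= 7: Z-Y =  1 → B
  i= 8: E-Q = 14 → O
  i= 9: R-P =  2 → C
  i=10: N-I =  5 → F
  i=11: T-P =  4 → E
  i=12: S-X = 21 → V
  i=13: Z-Y =  1 → B
  i=14: R-D = 14 → O
  i=15: N-L =  2 → C
  i=16: C-X =  5 → F
  i=17: O-K =  4 → E
  i=18: D-I = 21 → V
  i=19: X-W =  1 → B
  i=20: F-R = 14 → O
  i=21: V-T =  2 → C
  i=22: W-R =  5 → F
  shifts repeat with period 6: VBOCFE

VBOCFE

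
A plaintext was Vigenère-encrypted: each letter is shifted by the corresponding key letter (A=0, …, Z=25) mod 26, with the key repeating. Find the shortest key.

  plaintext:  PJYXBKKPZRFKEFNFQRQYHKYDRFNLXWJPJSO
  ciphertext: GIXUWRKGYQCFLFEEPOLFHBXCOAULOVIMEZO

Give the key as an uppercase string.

RZZXVHA

  i= 0: G-P = 17 → R
  i= 1: I-J = 25 → Z
  i= 2: X-Y = 25 → Z
  i= 3: U-X = 23 → X
  i= 4: W-B = 21 → V
  i= 5: R-K =  7 → H
  i= 6: K-K =  0 → A
  i= 7: G-P = 17 → R
  i= 8: Y-Z = 25 → Z
  i= 9: Q-R = 25 → Z
  i=10: C-F = 23 → X
  i=11: F-K = 21 → V
  i=12: L-E =  7 → H
  i=13: F-F =  0 → A
  i=14: E-N = 17 → R
  i=15: E-F = 25 → Z
  i=16: P-Q = 25 → Z
  i=17: O-R = 23 → X
  i=18: L-Q = 21 → V
  i=19: F-Y =  7 → H
  i=20: H-H =  0 → A
  i=21: B-K = 17 → R
  i=22: X-Y = 25 → Z
  i=23: C-D = 25 → Z
  i=24: O-R = 23 → X
  i=25: A-F = 21 → V
  i=26: U-N =  7 → H
  i=27: L-L =  0 → A
  i=28: O-X = 17 → R
  i=29: V-W = 25 → Z
  i=30: I-J = 25 → Z
  i=31: M-P = 23 → X
  i=32: E-J = 21 → V
  i=33: Z-S =  7 → H
  i=34: O-O =  0 → A
  shifts repeat with period 7: RZZXVHA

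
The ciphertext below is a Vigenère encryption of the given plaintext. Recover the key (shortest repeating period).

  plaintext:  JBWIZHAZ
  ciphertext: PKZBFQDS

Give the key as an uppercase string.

  i= 0: P-J =  6 → G
  i= 1: K-B =  9 → J
  i= 2: Z-W =  3 → D
  i= 3: B-I = 19 → T
  i= 4: F-Z =  6 → G
  i= 5: Q-H =  9 → J
  i= 6: D-A =  3 → D
  i= 7: S-Z = 19 → T
  shifts repeat with period 4: GJDT

GJDT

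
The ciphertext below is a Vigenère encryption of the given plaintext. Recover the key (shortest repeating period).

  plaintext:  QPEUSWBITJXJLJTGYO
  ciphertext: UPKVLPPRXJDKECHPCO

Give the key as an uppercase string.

  i= 0: U-Q =  4 → E
  i= 1: P-P =  0 → A
  i= 2: K-E =  6 → G
  i= 3: V-U =  1 → B
  i= 4: L-S = 19 → T
  i= 5: P-W = 19 → T
  i= 6: P-B = 14 → O
  i= 7: R-I =  9 → J
  i= 8: X-T =  4 → E
  i= 9: J-J =  0 → A
  i=10: D-X =  6 → G
  i=11: K-J =  1 → B
  i=12: E-L = 19 → T
  i=13: C-J = 19 → T
  i=14: H-T = 14 → O
  i=15: P-G =  9 → J
  i=16: C-Y =  4 → E
  i=17: O-O =  0 → A
  shifts repeat with period 8: EAGBTTOJ

EAGBTTOJ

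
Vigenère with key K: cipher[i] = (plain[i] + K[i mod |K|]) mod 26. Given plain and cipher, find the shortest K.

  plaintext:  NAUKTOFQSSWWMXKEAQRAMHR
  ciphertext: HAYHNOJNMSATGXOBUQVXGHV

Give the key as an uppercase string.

  i= 0: H-N = 20 → U
  i= 1: A-A =  0 → A
  i= 2: Y-U =  4 → E
  i= 3: H-K = 23 → X
  i= 4: N-T = 20 → U
  i= 5: O-O =  0 → A
  i= 6: J-F =  4 → E
  i= 7: N-Q = 23 → X
  i= 8: M-S = 20 → U
  i= 9: S-S =  0 → A
  i=10: A-W =  4 → E
  i=11: T-W = 23 → X
  i=12: G-M = 20 → U
  i=13: X-X =  0 → A
  i=14: O-K =  4 → E
  i=15: B-E = 23 → X
  i=16: U-A = 20 → U
  i=17: Q-Q =  0 → A
  i=18: V-R =  4 → E
  i=19: X-A = 23 → X
  i=20: G-M = 20 → U
  i=21: H-H =  0 → A
  i=22: V-R =  4 → E
  shifts repeat with period 4: UAEX

UAEX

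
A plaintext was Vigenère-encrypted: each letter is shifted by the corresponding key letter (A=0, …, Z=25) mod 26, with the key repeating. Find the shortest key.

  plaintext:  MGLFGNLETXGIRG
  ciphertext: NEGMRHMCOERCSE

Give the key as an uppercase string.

  i= 0: N-M =  1 → B
  i= 1: E-G = 24 → Y
  i= 2: G-L = 21 → V
  i= 3: M-F =  7 → H
  i= 4: R-G = 11 → L
  i= 5: H-N = 20 → U
  i= 6: M-L =  1 → B
  i= 7: C-E = 24 → Y
  i= 8: O-T = 21 → V
  i= 9: E-X =  7 → H
  i=10: R-G = 11 → L
  i=11: C-I = 20 → U
  i=12: S-R =  1 → B
  i=13: E-G = 24 → Y
  shifts repeat with period 6: BYVHLU

BYVHLU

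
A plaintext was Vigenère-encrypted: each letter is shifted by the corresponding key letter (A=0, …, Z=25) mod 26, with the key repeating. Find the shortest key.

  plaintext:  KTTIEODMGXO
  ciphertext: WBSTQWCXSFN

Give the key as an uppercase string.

MIZL

  i= 0: W-K = 12 → M
  i= 1: B-T =  8 → I
  i= 2: S-T = 25 → Z
  i= 3: T-I = 11 → L
  i= 4: Q-E = 12 → M
  i= 5: W-O =  8 → I
  i= 6: C-D = 25 → Z
  i= 7: X-M = 11 → L
  i= 8: S-G = 12 → M
  i= 9: F-X =  8 → I
  i=10: N-O = 25 → Z
  shifts repeat with period 4: MIZL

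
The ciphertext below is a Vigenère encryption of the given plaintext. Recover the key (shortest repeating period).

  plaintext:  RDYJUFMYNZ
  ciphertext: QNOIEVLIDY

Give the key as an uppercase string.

  i= 0: Q-R = 25 → Z
  i= 1: N-D = 10 → K
  i= 2: O-Y = 16 → Q
  i= 3: I-J = 25 → Z
  i= 4: E-U = 10 → K
  i= 5: V-F = 16 → Q
  i= 6: L-M = 25 → Z
  i= 7: I-Y = 10 → K
  i= 8: D-N = 16 → Q
  i= 9: Y-Z = 25 → Z
  shifts repeat with period 3: ZKQ

ZKQ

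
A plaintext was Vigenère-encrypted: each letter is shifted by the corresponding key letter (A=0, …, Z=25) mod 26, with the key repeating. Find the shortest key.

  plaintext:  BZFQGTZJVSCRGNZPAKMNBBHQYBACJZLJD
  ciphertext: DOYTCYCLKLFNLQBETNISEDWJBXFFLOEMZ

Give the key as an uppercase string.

  i= 0: D-B =  2 → C
  i= 1: O-Z = 15 → P
  i= 2: Y-F = 19 → T
  i= 3: T-Q =  3 → D
  i= 4: C-G = 22 → W
  i= 5: Y-T =  5 → F
  i= 6: C-Z =  3 → D
  i= 7: L-J =  2 → C
  i= 8: K-V = 15 → P
  i= 9: L-S = 19 → T
  i=10: F-C =  3 → D
  i=11: N-R = 22 → W
  i=12: L-G =  5 → F
  i=13: Q-N =  3 → D
  i=14: B-Z =  2 → C
  i=15: E-P = 15 → P
  i=16: T-A = 19 → T
  i=17: N-K =  3 → D
  i=18: I-M = 22 → W
  i=19: S-N =  5 → F
  i=20: E-B =  3 → D
  i=21: D-B =  2 → C
  i=22: W-H = 15 → P
  i=23: J-Q = 19 → T
  i=24: B-Y =  3 → D
  i=25: X-B = 22 → W
  i=26: F-A =  5 → F
  i=27: F-C =  3 → D
  i=28: L-J =  2 → C
  i=29: O-Z = 15 → P
  i=30: E-L = 19 → T
  i=31: M-J =  3 → D
  i=32: Z-D = 22 → W
  shifts repeat with period 7: CPTDWFD

CPTDWFD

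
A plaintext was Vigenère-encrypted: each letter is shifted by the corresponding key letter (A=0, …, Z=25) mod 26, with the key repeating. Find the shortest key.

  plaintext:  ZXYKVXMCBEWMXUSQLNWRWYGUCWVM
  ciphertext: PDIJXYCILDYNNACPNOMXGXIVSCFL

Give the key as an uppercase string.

QGKZCB

  i= 0: P-Z = 16 → Q
  i= 1: D-X =  6 → G
  i= 2: I-Y = 10 → K
  i= 3: J-K = 25 → Z
  i= 4: X-V =  2 → C
  i= 5: Y-X =  1 → B
  i= 6: C-M = 16 → Q
  i= 7: I-C =  6 → G
  i= 8: L-B = 10 → K
  i= 9: D-E = 25 → Z
  i=10: Y-W =  2 → C
  i=11: N-M =  1 → B
  i=12: N-X = 16 → Q
  i=13: A-U =  6 → G
  i=14: C-S = 10 → K
  i=15: P-Q = 25 → Z
  i=16: N-L =  2 → C
  i=17: O-N =  1 → B
  i=18: M-W = 16 → Q
  i=19: X-R =  6 → G
  i=20: G-W = 10 → K
  i=21: X-Y = 25 → Z
  i=22: I-G =  2 → C
  i=23: V-U =  1 → B
  i=24: S-C = 16 → Q
  i=25: C-W =  6 → G
  i=26: F-V = 10 → K
  i=27: L-M = 25 → Z
  shifts repeat with period 6: QGKZCB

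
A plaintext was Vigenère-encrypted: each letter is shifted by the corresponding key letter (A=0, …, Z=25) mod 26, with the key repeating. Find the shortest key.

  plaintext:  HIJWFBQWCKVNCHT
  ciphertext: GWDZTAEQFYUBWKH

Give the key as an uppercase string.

  i= 0: G-H = 25 → Z
  i= 1: W-I = 14 → O
  i= 2: D-J = 20 → U
  i= 3: Z-W =  3 → D
  i= 4: T-F = 14 → O
  i= 5: A-B = 25 → Z
  i= 6: E-Q = 14 → O
  i= 7: Q-W = 20 → U
  i= 8: F-C =  3 → D
  i= 9: Y-K = 14 → O
  i=10: U-V = 25 → Z
  i=11: B-N = 14 → O
  i=12: W-C = 20 → U
  i=13: K-H =  3 → D
  i=14: H-T = 14 → O
  shifts repeat with period 5: ZOUDO

ZOUDO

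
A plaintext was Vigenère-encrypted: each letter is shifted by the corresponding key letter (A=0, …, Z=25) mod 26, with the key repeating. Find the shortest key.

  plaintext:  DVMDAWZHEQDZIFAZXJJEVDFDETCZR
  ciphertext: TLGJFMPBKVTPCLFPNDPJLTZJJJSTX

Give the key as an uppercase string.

  i= 0: T-D = 16 → Q
  i= 1: L-V = 16 → Q
  i= 2: G-M = 20 → U
  i= 3: J-D =  6 → G
  i= 4: F-A =  5 → F
  i= 5: M-W = 16 → Q
  i= 6: P-Z = 16 → Q
  i= 7: B-H = 20 → U
  i= 8: K-E =  6 → G
  i= 9: V-Q =  5 → F
  i=10: T-D = 16 → Q
  i=11: P-Z = 16 → Q
  i=12: C-I = 20 → U
  i=13: L-F =  6 → G
  i=14: F-A =  5 → F
  i=15: P-Z = 16 → Q
  i=16: N-X = 16 → Q
  i=17: D-J = 20 → U
  i=18: P-J =  6 → G
  i=19: J-E =  5 → F
  i=20: L-V = 16 → Q
  i=21: T-D = 16 → Q
  i=22: Z-F = 20 → U
  i=23: J-D =  6 → G
  i=24: J-E =  5 → F
  i=25: J-T = 16 → Q
  i=26: S-C = 16 → Q
  i=27: T-Z = 20 → U
  i=28: X-R =  6 → G
  shifts repeat with period 5: QQUGF

QQUGF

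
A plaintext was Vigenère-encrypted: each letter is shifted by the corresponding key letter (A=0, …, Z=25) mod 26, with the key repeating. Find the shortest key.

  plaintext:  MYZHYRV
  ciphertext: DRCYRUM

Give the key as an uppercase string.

RTD

  i= 0: D-M = 17 → R
  i= 1: R-Y = 19 → T
  i= 2: C-Z =  3 → D
  i= 3: Y-H = 17 → R
  i= 4: R-Y = 19 → T
  i= 5: U-R =  3 → D
  i= 6: M-V = 17 → R
  shifts repeat with period 3: RTD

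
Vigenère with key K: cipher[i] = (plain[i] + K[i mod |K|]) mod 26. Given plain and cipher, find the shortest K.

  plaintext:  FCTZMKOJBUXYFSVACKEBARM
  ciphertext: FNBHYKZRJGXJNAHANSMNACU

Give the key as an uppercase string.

  i= 0: F-F =  0 → A
  i= 1: N-C = 11 → L
  i= 2: B-T =  8 → I
  i= 3: H-Z =  8 → I
  i= 4: Y-M = 12 → M
  i= 5: K-K =  0 → A
  i= 6: Z-O = 11 → L
  i= 7: R-J =  8 → I
  i= 8: J-B =  8 → I
  i= 9: G-U = 12 → M
  i=10: X-X =  0 → A
  i=11: J-Y = 11 → L
  i=12: N-F =  8 → I
  i=13: A-S =  8 → I
  i=14: H-V = 12 → M
  i=15: A-A =  0 → A
  i=16: N-C = 11 → L
  i=17: S-K =  8 → I
  i=18: M-E =  8 → I
  i=19: N-B = 12 → M
  i=20: A-A =  0 → A
  i=21: C-R = 11 → L
  i=22: U-M =  8 → I
  shifts repeat with period 5: ALIIM

ALIIM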